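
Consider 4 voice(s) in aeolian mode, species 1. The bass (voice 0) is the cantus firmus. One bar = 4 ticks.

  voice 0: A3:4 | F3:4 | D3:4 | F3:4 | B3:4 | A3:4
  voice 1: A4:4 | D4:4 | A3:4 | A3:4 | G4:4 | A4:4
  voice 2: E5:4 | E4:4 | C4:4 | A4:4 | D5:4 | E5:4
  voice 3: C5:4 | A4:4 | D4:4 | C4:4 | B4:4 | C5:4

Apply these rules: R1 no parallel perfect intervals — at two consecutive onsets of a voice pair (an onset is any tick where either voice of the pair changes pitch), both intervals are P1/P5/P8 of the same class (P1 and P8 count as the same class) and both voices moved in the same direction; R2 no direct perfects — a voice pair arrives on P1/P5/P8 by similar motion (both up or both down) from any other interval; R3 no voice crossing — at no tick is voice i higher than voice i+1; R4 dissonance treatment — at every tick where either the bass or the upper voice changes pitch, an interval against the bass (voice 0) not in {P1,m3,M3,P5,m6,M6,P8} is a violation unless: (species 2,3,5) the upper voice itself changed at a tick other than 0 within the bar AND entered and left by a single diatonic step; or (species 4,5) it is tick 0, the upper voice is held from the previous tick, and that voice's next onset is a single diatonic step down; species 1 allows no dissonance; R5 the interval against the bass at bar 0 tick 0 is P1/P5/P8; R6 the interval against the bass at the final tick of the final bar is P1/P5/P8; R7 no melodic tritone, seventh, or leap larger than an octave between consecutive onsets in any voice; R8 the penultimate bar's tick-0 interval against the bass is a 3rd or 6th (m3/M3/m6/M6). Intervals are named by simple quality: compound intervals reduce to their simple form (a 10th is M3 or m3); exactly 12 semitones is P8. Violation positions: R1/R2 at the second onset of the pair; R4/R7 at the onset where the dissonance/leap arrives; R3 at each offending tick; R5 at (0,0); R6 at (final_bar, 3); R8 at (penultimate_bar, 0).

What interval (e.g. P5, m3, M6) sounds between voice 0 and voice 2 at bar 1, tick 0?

M7

voice 0=F3 voice 2=E4 -> M7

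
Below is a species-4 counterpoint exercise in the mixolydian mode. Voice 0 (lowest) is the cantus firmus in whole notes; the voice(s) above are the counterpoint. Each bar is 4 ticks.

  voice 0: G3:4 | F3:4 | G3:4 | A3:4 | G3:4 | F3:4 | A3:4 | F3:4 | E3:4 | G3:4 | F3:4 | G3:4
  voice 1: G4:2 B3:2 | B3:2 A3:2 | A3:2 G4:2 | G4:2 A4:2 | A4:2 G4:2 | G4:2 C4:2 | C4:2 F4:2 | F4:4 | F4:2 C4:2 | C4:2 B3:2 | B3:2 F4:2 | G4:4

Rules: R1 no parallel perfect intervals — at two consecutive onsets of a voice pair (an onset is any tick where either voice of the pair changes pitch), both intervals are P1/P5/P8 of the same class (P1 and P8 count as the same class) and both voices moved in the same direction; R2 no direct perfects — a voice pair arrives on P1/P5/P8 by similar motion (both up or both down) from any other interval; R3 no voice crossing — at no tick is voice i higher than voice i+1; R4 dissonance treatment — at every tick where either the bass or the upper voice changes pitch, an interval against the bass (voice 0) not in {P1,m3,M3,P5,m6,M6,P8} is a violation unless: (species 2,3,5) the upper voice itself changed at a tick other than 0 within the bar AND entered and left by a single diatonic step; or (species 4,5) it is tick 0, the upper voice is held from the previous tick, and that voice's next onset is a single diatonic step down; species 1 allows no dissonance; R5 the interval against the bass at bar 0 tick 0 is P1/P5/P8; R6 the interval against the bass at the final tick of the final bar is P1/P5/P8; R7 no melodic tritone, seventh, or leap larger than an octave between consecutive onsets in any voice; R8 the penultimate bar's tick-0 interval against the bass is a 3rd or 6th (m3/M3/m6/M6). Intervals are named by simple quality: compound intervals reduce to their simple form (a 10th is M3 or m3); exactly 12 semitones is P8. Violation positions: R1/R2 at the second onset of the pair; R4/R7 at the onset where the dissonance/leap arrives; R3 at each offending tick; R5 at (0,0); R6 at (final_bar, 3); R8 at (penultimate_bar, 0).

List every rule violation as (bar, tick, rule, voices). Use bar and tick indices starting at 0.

(2, 0, R4, (0, 1))
(2, 2, R7, (1,))
(3, 0, R4, (0, 1))
(5, 0, R4, (0, 1))
(8, 0, R4, (0, 1))
(10, 0, R4, (0, 1))
(10, 0, R8, (0, 1))
(10, 2, R7, (1,))
(11, 0, R1, (0, 1))

bar 0: v0=G3 v1=G4 downbeat P8
bar 1: v0=F3 v1=B3 downbeat TT
bar 2: v0=G3 v1=A3 downbeat M2
bar 3: v0=A3 v1=G4 downbeat m7
bar 4: v0=G3 v1=A4 downbeat M2
bar 5: v0=F3 v1=G4 downbeat M2
bar 6: v0=A3 v1=C4 downbeat m3
bar 7: v0=F3 v1=F4 downbeat P8
bar 8: v0=E3 v1=F4 downbeat m2
bar 9: v0=G3 v1=C4 downbeat P4
bar 10: v0=F3 v1=B3 downbeat TT
bar 11: v0=G3 v1=G4 downbeat P8
  -> R4 @ bar 2 tick 0 v(0, 1): G3/A3 M2 untreated
  -> R7 @ bar 2 tick 2 v(1,): A3->G4 leap 10st
  -> R4 @ bar 3 tick 0 v(0, 1): A3/G4 m7 untreated
  -> R4 @ bar 5 tick 0 v(0, 1): F3/G4 M2 untreated
  -> R4 @ bar 8 tick 0 v(0, 1): E3/F4 m2 untreated
  -> R4 @ bar 10 tick 0 v(0, 1): F3/B3 TT untreated
  -> R8 @ bar 10 tick 0 v(0, 1): penult TT not 3rd/6th
  -> R7 @ bar 10 tick 2 v(1,): B3->F4 leap 6st
  -> R1 @ bar 11 tick 0 v(0, 1): F3/F4 P8 -> G3/G4 P8 similar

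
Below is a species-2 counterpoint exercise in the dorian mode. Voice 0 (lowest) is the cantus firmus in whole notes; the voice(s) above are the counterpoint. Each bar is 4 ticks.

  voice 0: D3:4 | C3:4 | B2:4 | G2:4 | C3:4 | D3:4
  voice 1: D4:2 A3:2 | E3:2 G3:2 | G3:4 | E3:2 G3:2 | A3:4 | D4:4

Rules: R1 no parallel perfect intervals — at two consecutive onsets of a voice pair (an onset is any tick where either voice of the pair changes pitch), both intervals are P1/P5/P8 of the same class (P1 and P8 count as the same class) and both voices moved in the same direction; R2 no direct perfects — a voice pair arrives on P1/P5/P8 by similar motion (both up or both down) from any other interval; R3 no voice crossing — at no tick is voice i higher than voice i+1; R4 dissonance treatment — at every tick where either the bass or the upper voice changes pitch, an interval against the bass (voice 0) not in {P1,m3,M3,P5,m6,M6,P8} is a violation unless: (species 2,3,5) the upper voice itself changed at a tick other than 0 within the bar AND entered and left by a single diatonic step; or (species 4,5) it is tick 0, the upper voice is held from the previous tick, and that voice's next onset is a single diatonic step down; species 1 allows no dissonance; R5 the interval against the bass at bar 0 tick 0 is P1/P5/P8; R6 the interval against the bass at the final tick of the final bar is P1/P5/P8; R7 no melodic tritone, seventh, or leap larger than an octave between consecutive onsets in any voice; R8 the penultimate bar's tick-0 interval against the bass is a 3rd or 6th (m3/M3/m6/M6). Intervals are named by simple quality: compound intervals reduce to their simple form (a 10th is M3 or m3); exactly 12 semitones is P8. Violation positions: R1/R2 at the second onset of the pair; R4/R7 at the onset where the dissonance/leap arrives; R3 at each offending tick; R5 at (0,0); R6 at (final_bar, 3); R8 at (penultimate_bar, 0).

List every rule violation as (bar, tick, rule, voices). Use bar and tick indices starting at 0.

bar 0: v0=D3 v1=D4 downbeat P8
bar 1: v0=C3 v1=E3 downbeat M3
bar 2: v0=B2 v1=G3 downbeat m6
bar 3: v0=G2 v1=E3 downbeat M6
bar 4: v0=C3 v1=A3 downbeat M6
bar 5: v0=D3 v1=D4 downbeat P8
  -> R2 @ bar 5 tick 0 v(0, 1): C3/A3 M6 -> D3/D4 P8 similar

(5, 0, R2, (0, 1))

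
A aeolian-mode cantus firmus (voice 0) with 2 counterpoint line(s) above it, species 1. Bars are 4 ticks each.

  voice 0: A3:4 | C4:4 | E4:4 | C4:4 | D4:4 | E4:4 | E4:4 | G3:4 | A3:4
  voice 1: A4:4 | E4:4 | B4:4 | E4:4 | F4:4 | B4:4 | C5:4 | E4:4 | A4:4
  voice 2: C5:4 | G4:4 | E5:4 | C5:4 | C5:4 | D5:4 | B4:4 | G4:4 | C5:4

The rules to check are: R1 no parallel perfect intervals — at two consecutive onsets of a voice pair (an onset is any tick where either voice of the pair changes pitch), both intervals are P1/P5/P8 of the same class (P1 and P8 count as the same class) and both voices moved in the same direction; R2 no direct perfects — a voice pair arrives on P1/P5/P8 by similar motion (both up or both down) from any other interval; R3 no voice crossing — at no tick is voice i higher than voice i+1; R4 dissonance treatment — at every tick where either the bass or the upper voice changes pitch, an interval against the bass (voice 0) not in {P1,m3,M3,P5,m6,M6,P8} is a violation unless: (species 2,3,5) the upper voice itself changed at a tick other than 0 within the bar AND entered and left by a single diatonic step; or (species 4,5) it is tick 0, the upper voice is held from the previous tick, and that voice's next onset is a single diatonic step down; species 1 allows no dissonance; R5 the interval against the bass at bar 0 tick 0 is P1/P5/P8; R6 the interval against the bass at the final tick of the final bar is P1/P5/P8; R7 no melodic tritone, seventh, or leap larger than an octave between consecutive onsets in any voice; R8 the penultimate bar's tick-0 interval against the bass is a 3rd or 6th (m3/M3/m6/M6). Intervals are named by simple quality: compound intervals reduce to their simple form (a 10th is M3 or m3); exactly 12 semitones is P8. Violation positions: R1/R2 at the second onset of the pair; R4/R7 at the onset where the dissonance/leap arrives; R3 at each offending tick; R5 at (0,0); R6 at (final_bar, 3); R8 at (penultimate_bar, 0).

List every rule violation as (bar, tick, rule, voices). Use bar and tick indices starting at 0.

(0, 0, R5, (0, 2))
(2, 0, R2, (0, 1))
(2, 0, R2, (0, 2))
(3, 0, R1, (0, 2))
(4, 0, R4, (0, 2))
(5, 0, R2, (0, 1))
(5, 0, R4, (0, 2))
(5, 0, R7, (1,))
(6, 0, R3, (1, 2))
(6, 1, R3, (1, 2))
(6, 2, R3, (1, 2))
(6, 3, R3, (1, 2))
(7, 0, R2, (0, 2))
(7, 0, R8, (0, 2))
(8, 0, R2, (0, 1))
(8, 3, R6, (0, 2))

bar 0: v0=A3 v1=A4 v2=C5 downbeat m3
bar 1: v0=C4 v1=E4 v2=G4 downbeat P5
bar 2: v0=E4 v1=B4 v2=E5 downbeat P8
bar 3: v0=C4 v1=E4 v2=C5 downbeat P8
bar 4: v0=D4 v1=F4 v2=C5 downbeat m7
bar 5: v0=E4 v1=B4 v2=D5 downbeat m7
bar 6: v0=E4 v1=C5 v2=B4 downbeat P5
bar 7: v0=G3 v1=E4 v2=G4 downbeat P8
bar 8: v0=A3 v1=A4 v2=C5 downbeat m3
  -> R5 @ bar 0 tick 0 v(0, 2): opens on m3
  -> R2 @ bar 2 tick 0 v(0, 1): C4/E4 M3 -> E4/B4 P5 similar
  -> R2 @ bar 2 tick 0 v(0, 2): C4/G4 P5 -> E4/E5 P8 similar
  -> R1 @ bar 3 tick 0 v(0, 2): E4/E5 P8 -> C4/C5 P8 similar
  -> R4 @ bar 4 tick 0 v(0, 2): D4/C5 m7 untreated
  -> R2 @ bar 5 tick 0 v(0, 1): D4/F4 m3 -> E4/B4 P5 similar
  -> R4 @ bar 5 tick 0 v(0, 2): E4/D5 m7 untreated
  -> R7 @ bar 5 tick 0 v(1,): F4->B4 leap 6st
  -> R3 @ bar 6 tick 0 v(1, 2): C5 above B4
  -> R3 @ bar 6 tick 1 v(1, 2): C5 above B4
  -> R3 @ bar 6 tick 2 v(1, 2): C5 above B4
  -> R3 @ bar 6 tick 3 v(1, 2): C5 above B4
  -> R2 @ bar 7 tick 0 v(0, 2): E4/B4 P5 -> G3/G4 P8 similar
  -> R8 @ bar 7 tick 0 v(0, 2): penult P8 not 3rd/6th
  -> R2 @ bar 8 tick 0 v(0, 1): G3/E4 M6 -> A3/A4 P8 similar
  -> R6 @ bar 8 tick 3 v(0, 2): closes on m3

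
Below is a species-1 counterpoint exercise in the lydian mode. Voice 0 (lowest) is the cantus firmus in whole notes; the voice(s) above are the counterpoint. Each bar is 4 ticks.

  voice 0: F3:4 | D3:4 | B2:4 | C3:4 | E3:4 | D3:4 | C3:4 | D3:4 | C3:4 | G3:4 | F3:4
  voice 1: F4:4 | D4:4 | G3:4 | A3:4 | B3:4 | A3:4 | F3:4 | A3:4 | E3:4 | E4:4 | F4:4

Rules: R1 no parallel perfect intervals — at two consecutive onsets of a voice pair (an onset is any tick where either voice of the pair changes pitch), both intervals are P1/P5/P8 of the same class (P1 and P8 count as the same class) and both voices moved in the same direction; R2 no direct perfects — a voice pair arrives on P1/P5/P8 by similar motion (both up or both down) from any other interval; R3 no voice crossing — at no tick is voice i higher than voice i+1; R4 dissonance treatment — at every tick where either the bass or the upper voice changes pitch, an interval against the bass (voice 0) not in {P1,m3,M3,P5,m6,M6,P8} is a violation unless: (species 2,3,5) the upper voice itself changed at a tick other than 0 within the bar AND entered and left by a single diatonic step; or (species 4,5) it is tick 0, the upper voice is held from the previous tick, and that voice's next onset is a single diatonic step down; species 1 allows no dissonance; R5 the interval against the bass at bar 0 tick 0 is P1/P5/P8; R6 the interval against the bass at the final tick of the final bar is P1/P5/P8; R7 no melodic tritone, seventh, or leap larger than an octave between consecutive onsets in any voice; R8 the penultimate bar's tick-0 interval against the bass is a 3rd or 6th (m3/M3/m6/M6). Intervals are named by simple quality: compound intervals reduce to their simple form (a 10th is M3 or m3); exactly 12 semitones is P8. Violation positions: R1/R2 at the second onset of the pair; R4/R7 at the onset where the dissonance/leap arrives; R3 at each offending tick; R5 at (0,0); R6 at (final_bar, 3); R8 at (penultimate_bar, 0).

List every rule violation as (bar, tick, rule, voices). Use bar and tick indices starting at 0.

bar 0: v0=F3 v1=F4 downbeat P8
bar 1: v0=D3 v1=D4 downbeat P8
bar 2: v0=B2 v1=G3 downbeat m6
bar 3: v0=C3 v1=A3 downbeat M6
bar 4: v0=E3 v1=B3 downbeat P5
bar 5: v0=D3 v1=A3 downbeat P5
bar 6: v0=C3 v1=F3 downbeat P4
bar 7: v0=D3 v1=A3 downbeat P5
bar 8: v0=C3 v1=E3 downbeat M3
bar 9: v0=G3 v1=E4 downbeat M6
bar 10: v0=F3 v1=F4 downbeat P8
  -> R1 @ bar 1 tick 0 v(0, 1): F3/F4 P8 -> D3/D4 P8 similar
  -> R2 @ bar 4 tick 0 v(0, 1): C3/A3 M6 -> E3/B3 P5 similar
  -> R1 @ bar 5 tick 0 v(0, 1): E3/B3 P5 -> D3/A3 P5 similar
  -> R4 @ bar 6 tick 0 v(0, 1): C3/F3 P4 untreated
  -> R2 @ bar 7 tick 0 v(0, 1): C3/F3 P4 -> D3/A3 P5 similar

(1, 0, R1, (0, 1))
(4, 0, R2, (0, 1))
(5, 0, R1, (0, 1))
(6, 0, R4, (0, 1))
(7, 0, R2, (0, 1))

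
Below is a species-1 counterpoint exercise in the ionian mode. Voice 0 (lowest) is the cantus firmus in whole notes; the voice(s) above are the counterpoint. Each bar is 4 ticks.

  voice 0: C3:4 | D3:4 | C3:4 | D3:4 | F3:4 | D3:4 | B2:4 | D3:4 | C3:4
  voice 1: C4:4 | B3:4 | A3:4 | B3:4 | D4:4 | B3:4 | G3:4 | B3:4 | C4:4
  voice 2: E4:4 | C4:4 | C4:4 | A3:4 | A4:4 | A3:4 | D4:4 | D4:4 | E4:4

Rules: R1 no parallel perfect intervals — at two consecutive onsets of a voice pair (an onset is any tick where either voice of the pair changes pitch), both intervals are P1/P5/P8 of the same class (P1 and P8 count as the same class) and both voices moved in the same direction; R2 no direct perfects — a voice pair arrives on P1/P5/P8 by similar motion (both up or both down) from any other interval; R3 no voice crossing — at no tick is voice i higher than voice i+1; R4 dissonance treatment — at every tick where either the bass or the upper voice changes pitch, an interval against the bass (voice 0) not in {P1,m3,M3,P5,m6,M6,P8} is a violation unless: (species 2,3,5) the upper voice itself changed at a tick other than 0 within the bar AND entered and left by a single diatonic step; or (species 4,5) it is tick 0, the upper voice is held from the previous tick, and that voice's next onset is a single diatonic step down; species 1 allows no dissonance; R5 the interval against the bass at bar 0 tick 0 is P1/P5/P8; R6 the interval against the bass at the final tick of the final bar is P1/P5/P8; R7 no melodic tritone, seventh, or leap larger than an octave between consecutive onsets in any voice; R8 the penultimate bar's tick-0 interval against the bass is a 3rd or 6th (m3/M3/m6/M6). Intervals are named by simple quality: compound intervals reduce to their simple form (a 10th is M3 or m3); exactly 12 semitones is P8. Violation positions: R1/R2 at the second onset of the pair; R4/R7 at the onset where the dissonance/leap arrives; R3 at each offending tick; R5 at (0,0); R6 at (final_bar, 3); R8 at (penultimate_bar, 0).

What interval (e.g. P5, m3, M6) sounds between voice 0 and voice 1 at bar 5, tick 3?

voice 0=D3 voice 1=B3 -> M6

M6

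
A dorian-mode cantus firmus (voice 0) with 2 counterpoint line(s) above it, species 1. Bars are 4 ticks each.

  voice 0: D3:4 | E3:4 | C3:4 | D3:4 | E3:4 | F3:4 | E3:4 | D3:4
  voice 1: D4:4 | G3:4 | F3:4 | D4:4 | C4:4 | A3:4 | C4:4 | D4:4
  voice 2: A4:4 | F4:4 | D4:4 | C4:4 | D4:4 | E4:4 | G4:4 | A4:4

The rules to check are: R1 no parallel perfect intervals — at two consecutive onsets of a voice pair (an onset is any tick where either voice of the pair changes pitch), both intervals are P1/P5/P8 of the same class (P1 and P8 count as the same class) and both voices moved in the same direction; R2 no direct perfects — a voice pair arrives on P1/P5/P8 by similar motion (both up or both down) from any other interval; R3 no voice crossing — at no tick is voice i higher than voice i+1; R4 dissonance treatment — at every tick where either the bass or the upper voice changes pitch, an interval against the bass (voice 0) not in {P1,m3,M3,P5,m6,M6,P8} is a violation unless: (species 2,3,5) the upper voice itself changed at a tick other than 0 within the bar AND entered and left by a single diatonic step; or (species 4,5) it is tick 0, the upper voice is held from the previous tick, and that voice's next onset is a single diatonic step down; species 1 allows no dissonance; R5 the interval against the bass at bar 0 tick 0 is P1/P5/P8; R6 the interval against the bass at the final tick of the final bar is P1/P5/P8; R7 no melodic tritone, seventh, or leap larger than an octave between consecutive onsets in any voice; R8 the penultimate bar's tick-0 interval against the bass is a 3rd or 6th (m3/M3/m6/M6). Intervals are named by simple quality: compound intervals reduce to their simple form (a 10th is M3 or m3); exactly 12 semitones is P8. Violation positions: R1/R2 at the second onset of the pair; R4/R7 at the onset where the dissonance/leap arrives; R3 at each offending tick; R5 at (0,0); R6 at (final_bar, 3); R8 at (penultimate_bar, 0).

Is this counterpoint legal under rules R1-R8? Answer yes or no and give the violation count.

No (13 violations)

bar 0: v0=D3 v1=D4 v2=A4 (P5)
bar 1: v0=E3 v1=G3 v2=F4 (m2)
bar 2: v0=C3 v1=F3 v2=D4 (M2)
bar 3: v0=D3 v1=D4 v2=C4 (m7)
bar 4: v0=E3 v1=C4 v2=D4 (m7)
bar 5: v0=F3 v1=A3 v2=E4 (M7)
bar 6: v0=E3 v1=C4 v2=G4 (m3)
bar 7: v0=D3 v1=D4 v2=A4 (P5)
  R4 @ bar1.0: E3/F4 m2 untreated
  R4 @ bar2.0: C3/F3 P4 untreated
  R4 @ bar2.0: C3/D4 M2 untreated
  R2 @ bar3.0: C3/F3 P4 -> D3/D4 P8 similar
  R3 @ bar3.0: D4 above C4
  R4 @ bar3.0: D3/C4 m7 untreated
  R3 @ bar3.1: D4 above C4
  R3 @ bar3.2: D4 above C4
  R3 @ bar3.3: D4 above C4
  R4 @ bar4.0: E3/D4 m7 untreated
  R4 @ bar5.0: F3/E4 M7 untreated
  R1 @ bar6.0: A3/E4 P5 -> C4/G4 P5 similar
  R1 @ bar7.0: C4/G4 P5 -> D4/A4 P5 similar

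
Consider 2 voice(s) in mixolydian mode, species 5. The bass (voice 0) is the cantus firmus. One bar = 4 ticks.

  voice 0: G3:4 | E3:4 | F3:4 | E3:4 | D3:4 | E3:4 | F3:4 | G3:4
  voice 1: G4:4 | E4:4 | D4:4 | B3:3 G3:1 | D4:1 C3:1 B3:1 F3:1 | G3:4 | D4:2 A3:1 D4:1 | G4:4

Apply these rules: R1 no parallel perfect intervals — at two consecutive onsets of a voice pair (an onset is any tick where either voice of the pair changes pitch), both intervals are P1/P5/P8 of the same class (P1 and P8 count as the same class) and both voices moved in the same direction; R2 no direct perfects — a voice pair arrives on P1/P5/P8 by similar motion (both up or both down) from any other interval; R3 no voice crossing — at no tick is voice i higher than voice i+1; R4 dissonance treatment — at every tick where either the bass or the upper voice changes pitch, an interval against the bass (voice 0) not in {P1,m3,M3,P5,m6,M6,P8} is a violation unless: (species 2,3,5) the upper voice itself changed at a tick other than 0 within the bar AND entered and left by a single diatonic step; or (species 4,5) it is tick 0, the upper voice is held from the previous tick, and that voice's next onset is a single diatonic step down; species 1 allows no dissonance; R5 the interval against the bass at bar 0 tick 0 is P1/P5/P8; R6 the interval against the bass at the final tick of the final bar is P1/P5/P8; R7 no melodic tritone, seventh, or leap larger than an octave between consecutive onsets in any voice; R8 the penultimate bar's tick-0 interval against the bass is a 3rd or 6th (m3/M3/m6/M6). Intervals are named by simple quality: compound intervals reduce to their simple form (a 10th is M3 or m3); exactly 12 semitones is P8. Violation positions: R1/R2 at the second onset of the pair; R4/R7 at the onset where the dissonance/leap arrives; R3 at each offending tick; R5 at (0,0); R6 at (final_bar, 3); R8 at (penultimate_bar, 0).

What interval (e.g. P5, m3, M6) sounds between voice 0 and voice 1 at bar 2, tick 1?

M6

voice 0=F3 voice 1=D4 -> M6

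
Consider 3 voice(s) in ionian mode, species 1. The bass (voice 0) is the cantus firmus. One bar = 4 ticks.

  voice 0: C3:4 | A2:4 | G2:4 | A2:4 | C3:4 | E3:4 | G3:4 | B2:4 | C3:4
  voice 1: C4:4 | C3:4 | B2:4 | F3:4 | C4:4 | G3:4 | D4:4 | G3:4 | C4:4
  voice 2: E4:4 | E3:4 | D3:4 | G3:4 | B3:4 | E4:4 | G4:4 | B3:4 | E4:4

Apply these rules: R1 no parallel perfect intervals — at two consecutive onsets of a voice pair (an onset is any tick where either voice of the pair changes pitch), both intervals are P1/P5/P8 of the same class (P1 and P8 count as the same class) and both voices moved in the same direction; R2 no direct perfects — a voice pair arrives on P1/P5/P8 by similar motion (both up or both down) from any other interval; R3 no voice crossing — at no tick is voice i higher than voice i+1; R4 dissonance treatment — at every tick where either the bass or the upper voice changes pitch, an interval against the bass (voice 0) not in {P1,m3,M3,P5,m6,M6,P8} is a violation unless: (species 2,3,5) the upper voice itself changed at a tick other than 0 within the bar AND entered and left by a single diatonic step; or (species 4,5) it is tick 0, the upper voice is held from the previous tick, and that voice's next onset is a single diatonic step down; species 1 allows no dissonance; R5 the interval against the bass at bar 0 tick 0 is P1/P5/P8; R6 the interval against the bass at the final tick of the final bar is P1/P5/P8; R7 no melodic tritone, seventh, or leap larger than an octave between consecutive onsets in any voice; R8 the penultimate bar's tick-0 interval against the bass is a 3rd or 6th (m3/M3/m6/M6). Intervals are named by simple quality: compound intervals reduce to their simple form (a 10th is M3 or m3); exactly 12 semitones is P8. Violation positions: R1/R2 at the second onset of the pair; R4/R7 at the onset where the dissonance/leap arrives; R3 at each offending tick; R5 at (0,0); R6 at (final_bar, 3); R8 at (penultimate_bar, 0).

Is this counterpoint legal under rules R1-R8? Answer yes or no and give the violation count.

bar 0: v0=C3 v1=C4 v2=E4 (M3)
bar 1: v0=A2 v1=C3 v2=E3 (P5)
bar 2: v0=G2 v1=B2 v2=D3 (P5)
bar 3: v0=A2 v1=F3 v2=G3 (m7)
bar 4: v0=C3 v1=C4 v2=B3 (M7)
bar 5: v0=E3 v1=G3 v2=E4 (P8)
bar 6: v0=G3 v1=D4 v2=G4 (P8)
bar 7: v0=B2 v1=G3 v2=B3 (P8)
bar 8: v0=C3 v1=C4 v2=E4 (M3)
  R5 @ bar0.0: opens on M3
  R2 @ bar1.0: C3/E4 M3 -> A2/E3 P5 similar
  R1 @ bar2.0: A2/E3 P5 -> G2/D3 P5 similar
  R4 @ bar3.0: A2/G3 m7 untreated
  R7 @ bar3.0: B2->F3 leap 6st
  R2 @ bar4.0: A2/F3 m6 -> C3/C4 P8 similar
  R3 @ bar4.0: C4 above B3
  R4 @ bar4.0: C3/B3 M7 untreated
  R3 @ bar4.1: C4 above B3
  R3 @ bar4.2: C4 above B3
  R3 @ bar4.3: C4 above B3
  R2 @ bar5.0: C3/B3 M7 -> E3/E4 P8 similar
  R1 @ bar6.0: E3/E4 P8 -> G3/G4 P8 similar
  R2 @ bar6.0: E3/G3 m3 -> G3/D4 P5 similar
  R1 @ bar7.0: G3/G4 P8 -> B2/B3 P8 similar
  R8 @ bar7.0: penult P8 not 3rd/6th
  R2 @ bar8.0: B2/G3 m6 -> C3/C4 P8 similar
  R6 @ bar8.3: closes on M3

No (18 violations)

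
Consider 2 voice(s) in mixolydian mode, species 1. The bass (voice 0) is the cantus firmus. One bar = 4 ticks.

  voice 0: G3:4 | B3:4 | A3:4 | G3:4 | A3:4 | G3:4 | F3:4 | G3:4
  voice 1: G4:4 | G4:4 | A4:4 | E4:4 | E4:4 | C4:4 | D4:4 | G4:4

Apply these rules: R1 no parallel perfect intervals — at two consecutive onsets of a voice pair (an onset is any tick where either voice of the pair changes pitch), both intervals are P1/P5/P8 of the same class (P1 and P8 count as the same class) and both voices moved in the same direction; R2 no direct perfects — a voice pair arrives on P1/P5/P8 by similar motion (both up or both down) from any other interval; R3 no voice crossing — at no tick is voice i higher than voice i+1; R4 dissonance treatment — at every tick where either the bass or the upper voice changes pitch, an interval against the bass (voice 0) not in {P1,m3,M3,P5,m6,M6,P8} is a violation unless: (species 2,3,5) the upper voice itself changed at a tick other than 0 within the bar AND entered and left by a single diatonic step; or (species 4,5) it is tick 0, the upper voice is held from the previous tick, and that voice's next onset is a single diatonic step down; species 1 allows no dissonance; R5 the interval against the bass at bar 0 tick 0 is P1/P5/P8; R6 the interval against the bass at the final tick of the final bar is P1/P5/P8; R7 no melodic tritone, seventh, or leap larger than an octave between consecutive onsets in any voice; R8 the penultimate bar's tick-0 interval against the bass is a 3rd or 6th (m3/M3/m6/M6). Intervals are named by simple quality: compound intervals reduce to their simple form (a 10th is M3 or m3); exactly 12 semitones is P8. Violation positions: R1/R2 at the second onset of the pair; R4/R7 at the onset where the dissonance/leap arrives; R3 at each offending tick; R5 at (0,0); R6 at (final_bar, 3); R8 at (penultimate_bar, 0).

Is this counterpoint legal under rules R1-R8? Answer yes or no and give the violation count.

No (2 violations)

bar 0: v0=G3 v1=G4 (P8)
bar 1: v0=B3 v1=G4 (m6)
bar 2: v0=A3 v1=A4 (P8)
bar 3: v0=G3 v1=E4 (M6)
bar 4: v0=A3 v1=E4 (P5)
bar 5: v0=G3 v1=C4 (P4)
bar 6: v0=F3 v1=D4 (M6)
bar 7: v0=G3 v1=G4 (P8)
  R4 @ bar5.0: G3/C4 P4 untreated
  R2 @ bar7.0: F3/D4 M6 -> G3/G4 P8 similar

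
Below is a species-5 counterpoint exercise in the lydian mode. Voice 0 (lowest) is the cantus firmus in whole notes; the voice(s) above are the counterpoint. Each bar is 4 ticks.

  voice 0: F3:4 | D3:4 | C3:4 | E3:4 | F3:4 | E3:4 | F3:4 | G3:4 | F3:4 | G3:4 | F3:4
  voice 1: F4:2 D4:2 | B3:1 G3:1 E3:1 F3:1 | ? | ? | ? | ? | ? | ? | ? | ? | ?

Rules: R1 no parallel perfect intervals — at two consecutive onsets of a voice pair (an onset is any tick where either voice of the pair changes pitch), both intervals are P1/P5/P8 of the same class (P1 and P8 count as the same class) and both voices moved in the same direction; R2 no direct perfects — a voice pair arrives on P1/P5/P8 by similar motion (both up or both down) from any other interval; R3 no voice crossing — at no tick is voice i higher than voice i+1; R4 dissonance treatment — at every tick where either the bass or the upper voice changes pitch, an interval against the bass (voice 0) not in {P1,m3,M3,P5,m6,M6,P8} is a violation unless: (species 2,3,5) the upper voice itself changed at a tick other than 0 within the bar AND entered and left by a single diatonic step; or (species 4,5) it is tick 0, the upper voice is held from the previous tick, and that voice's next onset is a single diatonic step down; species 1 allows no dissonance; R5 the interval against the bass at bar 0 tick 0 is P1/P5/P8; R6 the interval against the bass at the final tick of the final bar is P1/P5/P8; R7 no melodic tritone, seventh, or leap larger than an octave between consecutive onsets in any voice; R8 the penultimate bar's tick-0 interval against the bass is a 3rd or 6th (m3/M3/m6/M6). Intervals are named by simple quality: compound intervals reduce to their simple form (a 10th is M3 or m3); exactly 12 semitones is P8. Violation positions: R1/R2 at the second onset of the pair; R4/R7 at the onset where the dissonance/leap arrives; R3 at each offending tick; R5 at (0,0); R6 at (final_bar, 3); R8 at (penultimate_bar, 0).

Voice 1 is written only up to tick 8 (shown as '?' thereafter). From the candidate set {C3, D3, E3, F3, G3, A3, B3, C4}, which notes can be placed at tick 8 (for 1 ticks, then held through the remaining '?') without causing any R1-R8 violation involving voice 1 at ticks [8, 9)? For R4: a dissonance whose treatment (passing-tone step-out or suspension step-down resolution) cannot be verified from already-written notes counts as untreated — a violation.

{A3, C4, E3, G3}

C3: violates R2
D3: violates R4
E3: legal
F3: violates R4
G3: legal
A3: legal
B3: violates R4,R7
C4: legal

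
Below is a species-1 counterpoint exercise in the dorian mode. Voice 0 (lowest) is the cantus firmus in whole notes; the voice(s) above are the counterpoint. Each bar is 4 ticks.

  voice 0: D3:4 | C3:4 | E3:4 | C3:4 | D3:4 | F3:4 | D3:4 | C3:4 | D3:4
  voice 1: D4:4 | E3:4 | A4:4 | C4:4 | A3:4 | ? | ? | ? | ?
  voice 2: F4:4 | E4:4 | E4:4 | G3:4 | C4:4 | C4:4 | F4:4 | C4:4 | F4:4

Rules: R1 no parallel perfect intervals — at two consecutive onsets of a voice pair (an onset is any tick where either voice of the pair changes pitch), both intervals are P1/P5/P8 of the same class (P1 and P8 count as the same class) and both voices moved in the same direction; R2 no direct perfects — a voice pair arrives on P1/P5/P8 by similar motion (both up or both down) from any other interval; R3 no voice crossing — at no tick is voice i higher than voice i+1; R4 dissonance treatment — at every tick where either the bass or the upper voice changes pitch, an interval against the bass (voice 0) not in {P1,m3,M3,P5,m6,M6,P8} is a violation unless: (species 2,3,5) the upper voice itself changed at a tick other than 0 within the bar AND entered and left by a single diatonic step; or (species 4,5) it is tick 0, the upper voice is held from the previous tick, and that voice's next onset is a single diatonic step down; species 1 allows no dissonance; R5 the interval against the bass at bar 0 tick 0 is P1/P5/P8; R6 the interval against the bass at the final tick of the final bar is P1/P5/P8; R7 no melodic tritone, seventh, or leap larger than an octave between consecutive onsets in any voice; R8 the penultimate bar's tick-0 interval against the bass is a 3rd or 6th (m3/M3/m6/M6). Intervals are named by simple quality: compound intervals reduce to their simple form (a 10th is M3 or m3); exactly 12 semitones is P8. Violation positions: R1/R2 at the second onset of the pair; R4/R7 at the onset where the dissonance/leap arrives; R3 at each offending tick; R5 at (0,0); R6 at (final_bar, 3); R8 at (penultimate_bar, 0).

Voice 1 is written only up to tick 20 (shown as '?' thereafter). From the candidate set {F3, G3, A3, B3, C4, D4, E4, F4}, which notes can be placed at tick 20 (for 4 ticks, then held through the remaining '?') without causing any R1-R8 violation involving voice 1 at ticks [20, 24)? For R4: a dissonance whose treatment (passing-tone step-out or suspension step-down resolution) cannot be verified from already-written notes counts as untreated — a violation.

F3: legal
G3: violates R4
A3: legal
B3: violates R4
C4: violates R1
D4: violates R3
E4: violates R3,R4
F4: violates R2,R3

{A3, F3}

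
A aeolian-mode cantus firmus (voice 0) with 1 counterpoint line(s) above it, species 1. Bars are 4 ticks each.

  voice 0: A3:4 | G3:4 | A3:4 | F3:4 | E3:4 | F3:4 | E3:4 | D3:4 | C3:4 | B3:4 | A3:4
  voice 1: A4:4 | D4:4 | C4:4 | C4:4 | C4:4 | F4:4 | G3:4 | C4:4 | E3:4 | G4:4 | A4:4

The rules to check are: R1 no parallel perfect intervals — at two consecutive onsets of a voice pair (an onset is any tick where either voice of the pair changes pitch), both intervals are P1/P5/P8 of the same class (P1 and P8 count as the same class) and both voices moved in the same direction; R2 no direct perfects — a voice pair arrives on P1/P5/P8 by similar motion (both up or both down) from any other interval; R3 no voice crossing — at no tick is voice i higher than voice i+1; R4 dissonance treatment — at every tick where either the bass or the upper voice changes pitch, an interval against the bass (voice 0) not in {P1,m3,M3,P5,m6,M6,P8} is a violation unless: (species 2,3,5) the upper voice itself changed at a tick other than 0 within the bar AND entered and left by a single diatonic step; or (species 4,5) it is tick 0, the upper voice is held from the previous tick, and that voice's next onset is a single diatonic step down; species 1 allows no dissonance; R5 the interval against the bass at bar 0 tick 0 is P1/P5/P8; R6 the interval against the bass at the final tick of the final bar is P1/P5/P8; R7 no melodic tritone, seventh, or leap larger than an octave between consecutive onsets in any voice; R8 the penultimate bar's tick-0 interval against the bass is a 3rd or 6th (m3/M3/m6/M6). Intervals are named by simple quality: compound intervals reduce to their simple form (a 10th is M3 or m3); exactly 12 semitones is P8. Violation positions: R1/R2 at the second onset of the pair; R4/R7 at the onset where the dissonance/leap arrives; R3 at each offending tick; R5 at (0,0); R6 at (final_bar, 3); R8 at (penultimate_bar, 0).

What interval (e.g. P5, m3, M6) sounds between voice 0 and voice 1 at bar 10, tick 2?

P8

voice 0=A3 voice 1=A4 -> P8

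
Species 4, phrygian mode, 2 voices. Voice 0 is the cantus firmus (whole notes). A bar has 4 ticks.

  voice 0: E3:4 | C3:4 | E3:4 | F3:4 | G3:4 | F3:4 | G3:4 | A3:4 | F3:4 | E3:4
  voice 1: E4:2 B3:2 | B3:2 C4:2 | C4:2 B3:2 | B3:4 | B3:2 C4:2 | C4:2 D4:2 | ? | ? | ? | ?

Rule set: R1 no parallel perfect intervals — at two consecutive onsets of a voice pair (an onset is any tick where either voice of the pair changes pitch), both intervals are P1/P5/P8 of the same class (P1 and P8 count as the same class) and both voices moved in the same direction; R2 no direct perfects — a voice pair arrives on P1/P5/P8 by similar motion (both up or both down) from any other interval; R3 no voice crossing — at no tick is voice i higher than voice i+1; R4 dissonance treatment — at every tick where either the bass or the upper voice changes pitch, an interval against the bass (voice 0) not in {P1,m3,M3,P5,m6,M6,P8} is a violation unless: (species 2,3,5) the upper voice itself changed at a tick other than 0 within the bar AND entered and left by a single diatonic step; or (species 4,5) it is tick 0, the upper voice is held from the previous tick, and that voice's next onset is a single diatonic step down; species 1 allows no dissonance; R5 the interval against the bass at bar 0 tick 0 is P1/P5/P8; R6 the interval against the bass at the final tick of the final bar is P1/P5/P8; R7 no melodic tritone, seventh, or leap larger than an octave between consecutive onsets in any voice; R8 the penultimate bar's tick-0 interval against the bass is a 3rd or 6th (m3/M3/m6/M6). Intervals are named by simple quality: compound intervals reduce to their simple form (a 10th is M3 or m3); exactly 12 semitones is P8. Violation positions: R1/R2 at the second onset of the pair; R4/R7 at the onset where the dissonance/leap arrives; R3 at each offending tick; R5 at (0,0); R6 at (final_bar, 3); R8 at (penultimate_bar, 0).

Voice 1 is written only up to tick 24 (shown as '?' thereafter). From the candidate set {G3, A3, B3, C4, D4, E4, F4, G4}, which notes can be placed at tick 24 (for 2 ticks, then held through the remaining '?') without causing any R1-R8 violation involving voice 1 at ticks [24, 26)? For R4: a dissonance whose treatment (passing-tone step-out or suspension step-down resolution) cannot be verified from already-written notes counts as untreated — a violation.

{B3, D4, E4, G3}

G3: legal
A3: violates R4
B3: legal
C4: violates R4
D4: legal
E4: legal
F4: violates R4
G4: violates R2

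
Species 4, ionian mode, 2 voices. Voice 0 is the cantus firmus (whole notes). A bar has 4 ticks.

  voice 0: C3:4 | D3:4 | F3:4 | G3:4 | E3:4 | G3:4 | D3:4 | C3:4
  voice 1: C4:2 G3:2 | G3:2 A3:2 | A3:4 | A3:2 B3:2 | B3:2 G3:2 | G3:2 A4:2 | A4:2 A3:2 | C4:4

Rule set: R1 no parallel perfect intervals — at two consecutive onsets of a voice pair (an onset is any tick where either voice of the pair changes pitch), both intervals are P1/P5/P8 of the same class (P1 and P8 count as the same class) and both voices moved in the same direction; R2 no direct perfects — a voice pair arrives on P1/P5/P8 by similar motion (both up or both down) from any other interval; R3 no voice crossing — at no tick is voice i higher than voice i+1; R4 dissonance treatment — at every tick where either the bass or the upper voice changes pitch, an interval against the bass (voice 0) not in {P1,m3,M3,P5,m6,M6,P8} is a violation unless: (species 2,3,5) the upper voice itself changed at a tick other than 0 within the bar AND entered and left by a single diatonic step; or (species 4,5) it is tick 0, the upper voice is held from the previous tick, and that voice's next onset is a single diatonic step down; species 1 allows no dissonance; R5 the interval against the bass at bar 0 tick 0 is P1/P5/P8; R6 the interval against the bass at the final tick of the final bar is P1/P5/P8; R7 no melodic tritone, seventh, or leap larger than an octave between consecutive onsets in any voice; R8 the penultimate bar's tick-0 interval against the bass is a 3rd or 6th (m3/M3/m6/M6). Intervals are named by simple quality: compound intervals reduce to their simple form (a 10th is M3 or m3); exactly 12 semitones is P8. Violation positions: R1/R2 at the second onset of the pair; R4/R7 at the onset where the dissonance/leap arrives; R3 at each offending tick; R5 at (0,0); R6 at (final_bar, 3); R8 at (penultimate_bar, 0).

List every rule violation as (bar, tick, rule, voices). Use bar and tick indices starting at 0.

bar 0: v0=C3 v1=C4 downbeat P8
bar 1: v0=D3 v1=G3 downbeat P4
bar 2: v0=F3 v1=A3 downbeat M3
bar 3: v0=G3 v1=A3 downbeat M2
bar 4: v0=E3 v1=B3 downbeat P5
bar 5: v0=G3 v1=G3 downbeat P1
bar 6: v0=D3 v1=A4 downbeat P5
bar 7: v0=C3 v1=C4 downbeat P8
  -> R4 @ bar 1 tick 0 v(0, 1): D3/G3 P4 untreated
  -> R4 @ bar 3 tick 0 v(0, 1): G3/A3 M2 untreated
  -> R4 @ bar 5 tick 2 v(0, 1): G3/A4 M2 untreated
  -> R7 @ bar 5 tick 2 v(1,): G3->A4 leap 14st
  -> R8 @ bar 6 tick 0 v(0, 1): penult P5 not 3rd/6th

(1, 0, R4, (0, 1))
(3, 0, R4, (0, 1))
(5, 2, R4, (0, 1))
(5, 2, R7, (1,))
(6, 0, R8, (0, 1))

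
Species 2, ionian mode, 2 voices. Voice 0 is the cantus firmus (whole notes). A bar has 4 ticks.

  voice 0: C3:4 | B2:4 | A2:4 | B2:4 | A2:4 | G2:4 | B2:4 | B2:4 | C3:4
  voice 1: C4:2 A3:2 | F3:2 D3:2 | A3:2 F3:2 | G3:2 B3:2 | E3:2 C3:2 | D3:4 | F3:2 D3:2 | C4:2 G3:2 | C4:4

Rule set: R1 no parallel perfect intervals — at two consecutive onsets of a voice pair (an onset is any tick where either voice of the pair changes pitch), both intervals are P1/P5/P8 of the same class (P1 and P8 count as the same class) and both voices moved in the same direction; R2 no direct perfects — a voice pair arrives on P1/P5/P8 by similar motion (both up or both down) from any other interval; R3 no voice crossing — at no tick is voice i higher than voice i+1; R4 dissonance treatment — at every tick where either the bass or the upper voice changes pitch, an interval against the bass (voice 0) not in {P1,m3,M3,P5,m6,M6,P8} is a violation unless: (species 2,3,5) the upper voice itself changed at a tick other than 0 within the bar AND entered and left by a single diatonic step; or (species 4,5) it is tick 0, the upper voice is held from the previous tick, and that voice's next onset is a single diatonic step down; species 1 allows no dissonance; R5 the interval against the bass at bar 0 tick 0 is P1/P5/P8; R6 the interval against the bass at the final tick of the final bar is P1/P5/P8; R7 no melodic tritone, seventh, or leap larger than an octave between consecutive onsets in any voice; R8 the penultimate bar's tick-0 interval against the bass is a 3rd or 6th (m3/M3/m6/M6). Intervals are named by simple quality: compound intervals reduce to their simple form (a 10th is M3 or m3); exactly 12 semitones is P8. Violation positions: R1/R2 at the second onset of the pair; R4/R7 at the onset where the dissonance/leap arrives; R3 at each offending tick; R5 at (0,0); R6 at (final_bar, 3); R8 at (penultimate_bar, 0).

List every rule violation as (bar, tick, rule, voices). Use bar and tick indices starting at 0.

bar 0: v0=C3 v1=C4 downbeat P8
bar 1: v0=B2 v1=F3 downbeat TT
bar 2: v0=A2 v1=A3 downbeat P8
bar 3: v0=B2 v1=G3 downbeat m6
bar 4: v0=A2 v1=E3 downbeat P5
bar 5: v0=G2 v1=D3 downbeat P5
bar 6: v0=B2 v1=F3 downbeat TT
bar 7: v0=B2 v1=C4 downbeat m2
bar 8: v0=C3 v1=C4 downbeat P8
  -> R4 @ bar 1 tick 0 v(0, 1): B2/F3 TT untreated
  -> R2 @ bar 4 tick 0 v(0, 1): B2/B3 P8 -> A2/E3 P5 similar
  -> R4 @ bar 6 tick 0 v(0, 1): B2/F3 TT untreated
  -> R4 @ bar 7 tick 0 v(0, 1): B2/C4 m2 untreated
  -> R7 @ bar 7 tick 0 v(1,): D3->C4 leap 10st
  -> R8 @ bar 7 tick 0 v(0, 1): penult m2 not 3rd/6th
  -> R2 @ bar 8 tick 0 v(0, 1): B2/G3 m6 -> C3/C4 P8 similar

(1, 0, R4, (0, 1))
(4, 0, R2, (0, 1))
(6, 0, R4, (0, 1))
(7, 0, R4, (0, 1))
(7, 0, R7, (1,))
(7, 0, R8, (0, 1))
(8, 0, R2, (0, 1))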